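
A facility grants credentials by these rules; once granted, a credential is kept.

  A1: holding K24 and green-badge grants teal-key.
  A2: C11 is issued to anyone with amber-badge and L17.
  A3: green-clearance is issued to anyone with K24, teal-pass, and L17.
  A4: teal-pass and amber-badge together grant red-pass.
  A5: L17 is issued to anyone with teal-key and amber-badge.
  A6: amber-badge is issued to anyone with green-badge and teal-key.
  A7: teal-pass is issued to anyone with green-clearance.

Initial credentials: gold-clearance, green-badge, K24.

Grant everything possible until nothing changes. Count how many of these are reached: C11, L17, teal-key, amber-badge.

Holding K24 and green-badge grants teal-key (A1).
Holding green-badge and teal-key grants amber-badge (A6).
Holding teal-key and amber-badge grants L17 (A5).
Holding amber-badge and L17 grants C11 (A2).
C11: reached.
L17: reached.
teal-key: reached.
amber-badge: reached.
All 4 are reached.

4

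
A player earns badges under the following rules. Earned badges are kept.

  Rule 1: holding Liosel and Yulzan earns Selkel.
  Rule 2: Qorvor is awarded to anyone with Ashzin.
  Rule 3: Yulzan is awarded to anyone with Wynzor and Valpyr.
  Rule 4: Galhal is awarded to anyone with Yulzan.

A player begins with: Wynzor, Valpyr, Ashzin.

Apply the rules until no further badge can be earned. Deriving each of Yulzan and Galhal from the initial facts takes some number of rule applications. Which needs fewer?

Yulzan: With Wynzor and Valpyr, Yulzan is earned (Rule 3). [1 rule application]
Galhal: With Wynzor and Valpyr, Yulzan is earned (Rule 3). With Yulzan, Galhal is earned (Rule 4). [2 rule applications]
Yulzan needs fewer.

Yulzan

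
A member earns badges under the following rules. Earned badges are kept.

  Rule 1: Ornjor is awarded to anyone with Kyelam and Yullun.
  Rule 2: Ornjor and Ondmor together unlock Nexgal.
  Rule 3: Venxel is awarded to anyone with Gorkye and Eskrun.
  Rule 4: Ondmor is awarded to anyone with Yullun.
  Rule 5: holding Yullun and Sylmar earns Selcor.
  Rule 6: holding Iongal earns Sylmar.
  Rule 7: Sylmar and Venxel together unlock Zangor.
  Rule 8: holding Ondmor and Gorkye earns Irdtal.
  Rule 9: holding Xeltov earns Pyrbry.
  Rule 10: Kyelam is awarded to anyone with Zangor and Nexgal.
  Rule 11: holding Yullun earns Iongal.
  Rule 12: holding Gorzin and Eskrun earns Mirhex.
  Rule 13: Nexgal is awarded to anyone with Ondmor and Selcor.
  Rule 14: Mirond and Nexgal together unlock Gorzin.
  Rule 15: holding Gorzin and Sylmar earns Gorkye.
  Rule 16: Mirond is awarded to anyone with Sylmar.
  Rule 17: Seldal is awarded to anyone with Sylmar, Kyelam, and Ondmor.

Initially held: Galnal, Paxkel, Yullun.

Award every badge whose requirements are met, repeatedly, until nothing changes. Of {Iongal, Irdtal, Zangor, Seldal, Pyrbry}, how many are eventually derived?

2

With Yullun, Ondmor is earned (Rule 4).
With Yullun, Iongal is earned (Rule 11).
With Iongal, Sylmar is earned (Rule 6).
With Sylmar, Mirond is earned (Rule 16).
With Yullun and Sylmar, Selcor is earned (Rule 5).
With Ondmor and Selcor, Nexgal is earned (Rule 13).
With Mirond and Nexgal, Gorzin is earned (Rule 14).
With Gorzin and Sylmar, Gorkye is earned (Rule 15).
With Ondmor and Gorkye, Irdtal is earned (Rule 8).
Iongal: reached.
Irdtal: reached.
Zangor would need Sylmar and Venxel (Rule 7), but Venxel is never earned.
Seldal would need Sylmar, Kyelam, and Ondmor (Rule 17), but Kyelam is never earned.
Pyrbry would need Xeltov (Rule 9), but Xeltov is never earned.
Reached: Iongal and Irdtal — 2 of the 5.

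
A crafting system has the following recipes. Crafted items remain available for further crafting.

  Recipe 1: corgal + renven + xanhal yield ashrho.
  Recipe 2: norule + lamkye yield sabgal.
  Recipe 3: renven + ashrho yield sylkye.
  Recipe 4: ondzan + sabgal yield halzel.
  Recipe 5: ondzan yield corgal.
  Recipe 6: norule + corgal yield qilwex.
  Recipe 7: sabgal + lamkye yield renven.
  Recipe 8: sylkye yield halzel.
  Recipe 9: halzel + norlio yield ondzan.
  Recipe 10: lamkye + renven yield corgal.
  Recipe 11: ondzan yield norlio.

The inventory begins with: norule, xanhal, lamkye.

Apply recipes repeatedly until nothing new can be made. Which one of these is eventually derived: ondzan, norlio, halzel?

halzel

Using Recipe 2, norule and lamkye make sabgal.
Using Recipe 7, sabgal and lamkye make renven.
lamkye + renven → corgal (Recipe 10).
corgal + renven + xanhal → ashrho (Recipe 1).
renven + ashrho → sylkye (Recipe 3).
sylkye → halzel (Recipe 8).
ondzan would need halzel and norlio (Recipe 9), but norlio is never obtained. norlio would need ondzan (Recipe 11), but ondzan is never obtained.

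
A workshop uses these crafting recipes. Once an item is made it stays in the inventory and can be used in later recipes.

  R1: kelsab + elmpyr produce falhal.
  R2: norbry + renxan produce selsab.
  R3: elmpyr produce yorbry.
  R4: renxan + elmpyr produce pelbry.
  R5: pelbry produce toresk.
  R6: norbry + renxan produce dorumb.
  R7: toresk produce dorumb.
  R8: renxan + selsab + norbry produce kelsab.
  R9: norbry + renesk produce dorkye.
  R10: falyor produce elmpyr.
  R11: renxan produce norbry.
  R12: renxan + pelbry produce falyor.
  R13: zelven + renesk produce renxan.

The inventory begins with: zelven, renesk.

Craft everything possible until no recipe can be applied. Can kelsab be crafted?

Yes

zelven + renesk → renxan (R13).
renxan → norbry (R11).
norbry + renxan → selsab (R2).
renxan + selsab + norbry → kelsab (R8).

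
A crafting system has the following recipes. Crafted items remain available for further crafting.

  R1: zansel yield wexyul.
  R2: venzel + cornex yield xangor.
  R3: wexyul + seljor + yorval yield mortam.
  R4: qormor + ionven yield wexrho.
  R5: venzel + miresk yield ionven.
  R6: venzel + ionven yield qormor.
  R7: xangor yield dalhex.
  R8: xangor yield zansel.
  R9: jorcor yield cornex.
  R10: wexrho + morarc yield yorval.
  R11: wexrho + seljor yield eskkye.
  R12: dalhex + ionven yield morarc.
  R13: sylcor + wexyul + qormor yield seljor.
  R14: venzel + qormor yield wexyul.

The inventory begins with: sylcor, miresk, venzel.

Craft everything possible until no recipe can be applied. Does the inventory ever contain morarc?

No

morarc would need dalhex and ionven (R12), but dalhex is never obtained.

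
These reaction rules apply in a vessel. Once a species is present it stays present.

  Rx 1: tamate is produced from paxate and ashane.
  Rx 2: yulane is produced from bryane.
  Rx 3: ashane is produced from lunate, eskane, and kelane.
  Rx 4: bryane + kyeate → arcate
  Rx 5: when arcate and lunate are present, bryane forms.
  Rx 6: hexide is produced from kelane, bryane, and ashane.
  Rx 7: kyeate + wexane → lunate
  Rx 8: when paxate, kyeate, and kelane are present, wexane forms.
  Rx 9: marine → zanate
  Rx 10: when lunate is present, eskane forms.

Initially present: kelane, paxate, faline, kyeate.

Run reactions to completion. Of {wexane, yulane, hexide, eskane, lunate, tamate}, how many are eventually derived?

paxate, kyeate, and kelane present → wexane forms (Rx 8).
kyeate and wexane present → lunate forms (Rx 7).
lunate present → eskane forms (Rx 10).
lunate, eskane, and kelane present → ashane forms (Rx 3).
paxate and ashane present → tamate forms (Rx 1).
wexane: reached.
yulane would need bryane (Rx 2), but bryane never forms.
hexide would need kelane, bryane, and ashane (Rx 6), but bryane never forms.
eskane: reached.
lunate: reached.
tamate: reached.
Reached: wexane, eskane, lunate, and tamate — 4 of the 6.

4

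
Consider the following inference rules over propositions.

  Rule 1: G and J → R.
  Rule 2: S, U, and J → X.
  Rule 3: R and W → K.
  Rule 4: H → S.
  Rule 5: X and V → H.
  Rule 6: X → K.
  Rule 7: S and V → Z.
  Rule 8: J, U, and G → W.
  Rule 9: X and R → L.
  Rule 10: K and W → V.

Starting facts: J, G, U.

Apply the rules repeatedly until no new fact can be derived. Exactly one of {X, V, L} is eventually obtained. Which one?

From J, U, and G, Rule 8 gives W.
G and J hold, so R follows (Rule 1).
From R and W, Rule 3 gives K.
K and W hold, so V follows (Rule 10).
L would need X and R (Rule 9), but X is never established. X would need S, U, and J (Rule 2), but S is never established.

V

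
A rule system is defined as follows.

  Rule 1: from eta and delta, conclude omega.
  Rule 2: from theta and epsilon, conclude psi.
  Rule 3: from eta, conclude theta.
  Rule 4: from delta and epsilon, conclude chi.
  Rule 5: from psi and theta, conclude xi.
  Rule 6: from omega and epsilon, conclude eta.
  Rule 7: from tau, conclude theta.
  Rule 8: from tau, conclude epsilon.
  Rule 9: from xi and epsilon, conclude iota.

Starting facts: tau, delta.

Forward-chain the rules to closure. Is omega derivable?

omega would need eta and delta (Rule 1), but eta is never established.

No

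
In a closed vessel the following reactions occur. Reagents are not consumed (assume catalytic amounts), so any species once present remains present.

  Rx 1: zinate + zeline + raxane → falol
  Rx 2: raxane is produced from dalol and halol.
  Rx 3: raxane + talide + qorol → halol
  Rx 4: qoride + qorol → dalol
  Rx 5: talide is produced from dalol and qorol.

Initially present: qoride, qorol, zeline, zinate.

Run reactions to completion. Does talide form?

qoride and qorol present → dalol forms (Rx 4).
dalol and qorol present → talide forms (Rx 5).

Yes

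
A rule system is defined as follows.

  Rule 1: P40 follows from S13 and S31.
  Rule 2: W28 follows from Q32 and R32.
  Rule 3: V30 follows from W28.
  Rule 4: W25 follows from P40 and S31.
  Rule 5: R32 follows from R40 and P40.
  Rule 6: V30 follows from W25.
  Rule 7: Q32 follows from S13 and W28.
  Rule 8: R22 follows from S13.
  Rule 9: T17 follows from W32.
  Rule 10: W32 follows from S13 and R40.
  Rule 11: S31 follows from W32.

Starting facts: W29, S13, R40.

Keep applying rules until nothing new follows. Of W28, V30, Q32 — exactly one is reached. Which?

V30

From S13 and R40, Rule 10 gives W32.
W32 holds, so S31 follows (Rule 11).
S13 and S31 hold, so P40 follows (Rule 1).
P40 and S31 hold, so W25 follows (Rule 4).
W25 holds, so V30 follows (Rule 6).
Q32 would need S13 and W28 (Rule 7), but W28 is never established. W28 would need Q32 and R32 (Rule 2), but Q32 is never established.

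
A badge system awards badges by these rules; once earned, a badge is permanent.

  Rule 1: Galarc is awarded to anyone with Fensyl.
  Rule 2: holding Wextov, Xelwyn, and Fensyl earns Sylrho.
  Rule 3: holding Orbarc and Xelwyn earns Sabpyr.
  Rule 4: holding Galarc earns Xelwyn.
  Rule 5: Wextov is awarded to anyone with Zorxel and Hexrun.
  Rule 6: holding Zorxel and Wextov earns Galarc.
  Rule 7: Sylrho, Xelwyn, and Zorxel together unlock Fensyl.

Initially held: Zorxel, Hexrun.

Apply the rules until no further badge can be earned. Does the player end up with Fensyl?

No

Fensyl would need Sylrho, Xelwyn, and Zorxel (Rule 7), but Sylrho is never earned.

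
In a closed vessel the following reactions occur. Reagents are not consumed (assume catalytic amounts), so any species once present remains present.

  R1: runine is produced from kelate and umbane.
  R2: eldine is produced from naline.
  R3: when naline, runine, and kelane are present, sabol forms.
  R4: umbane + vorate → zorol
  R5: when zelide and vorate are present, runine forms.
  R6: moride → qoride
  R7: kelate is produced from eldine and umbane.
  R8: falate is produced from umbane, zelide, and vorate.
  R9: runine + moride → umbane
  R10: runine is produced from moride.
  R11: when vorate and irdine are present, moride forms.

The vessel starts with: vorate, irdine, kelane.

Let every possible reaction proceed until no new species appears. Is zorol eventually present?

Yes

vorate and irdine present → moride forms (R11).
moride present → runine forms (R10).
runine and moride present → umbane forms (R9).
umbane and vorate present → zorol forms (R4).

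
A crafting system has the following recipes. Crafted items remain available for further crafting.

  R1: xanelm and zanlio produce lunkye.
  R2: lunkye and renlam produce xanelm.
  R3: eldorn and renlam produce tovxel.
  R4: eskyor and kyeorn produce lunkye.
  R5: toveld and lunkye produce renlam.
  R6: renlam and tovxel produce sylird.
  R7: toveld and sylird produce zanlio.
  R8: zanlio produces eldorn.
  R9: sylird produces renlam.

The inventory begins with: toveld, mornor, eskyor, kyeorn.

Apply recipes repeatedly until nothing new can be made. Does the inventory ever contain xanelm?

Yes

eskyor and kyeorn → lunkye (R4).
Using R5, toveld and lunkye make renlam.
lunkye and renlam → xanelm (R2).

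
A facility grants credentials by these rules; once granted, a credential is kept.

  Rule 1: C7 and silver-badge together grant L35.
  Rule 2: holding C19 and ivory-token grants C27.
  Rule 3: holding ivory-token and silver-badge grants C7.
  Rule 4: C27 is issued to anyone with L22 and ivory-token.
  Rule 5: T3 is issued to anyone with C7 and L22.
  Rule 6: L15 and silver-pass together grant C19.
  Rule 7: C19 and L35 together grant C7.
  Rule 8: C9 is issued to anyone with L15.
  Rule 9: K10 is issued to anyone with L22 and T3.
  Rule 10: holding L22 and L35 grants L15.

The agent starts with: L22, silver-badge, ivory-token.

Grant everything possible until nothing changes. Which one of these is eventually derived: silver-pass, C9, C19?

C9

Holding ivory-token and silver-badge grants C7 (Rule 3).
Holding C7 and silver-badge grants L35 (Rule 1).
Holding L22 and L35 grants L15 (Rule 10).
Holding L15 grants C9 (Rule 8).
No rule produces silver-pass, and it is not given. C19 would need L15 and silver-pass (Rule 6), but silver-pass is never granted.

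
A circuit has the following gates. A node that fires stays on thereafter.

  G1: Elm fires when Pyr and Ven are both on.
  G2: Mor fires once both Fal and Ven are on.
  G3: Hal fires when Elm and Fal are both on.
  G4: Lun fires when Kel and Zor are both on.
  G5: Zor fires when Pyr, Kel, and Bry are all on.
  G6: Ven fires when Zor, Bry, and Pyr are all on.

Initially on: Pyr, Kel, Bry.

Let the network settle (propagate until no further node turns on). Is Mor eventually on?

Mor would need Fal and Ven (G2), but Fal never turns on.

No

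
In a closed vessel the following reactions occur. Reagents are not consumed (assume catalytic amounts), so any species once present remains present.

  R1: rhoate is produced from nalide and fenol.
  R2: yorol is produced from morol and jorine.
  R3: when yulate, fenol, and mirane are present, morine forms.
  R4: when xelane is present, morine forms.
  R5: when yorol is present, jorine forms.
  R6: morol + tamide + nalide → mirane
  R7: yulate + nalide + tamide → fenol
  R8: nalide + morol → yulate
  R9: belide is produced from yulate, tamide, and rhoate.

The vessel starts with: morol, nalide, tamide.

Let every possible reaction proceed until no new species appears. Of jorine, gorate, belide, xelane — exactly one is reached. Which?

nalide and morol present → yulate forms (R8).
yulate, nalide, and tamide present → fenol forms (R7).
nalide and fenol present → rhoate forms (R1).
yulate, tamide, and rhoate present → belide forms (R9).
No rule produces xelane, and it is not given. No rule produces gorate, and it is not given. jorine would need yorol (R5), but yorol never forms.

belide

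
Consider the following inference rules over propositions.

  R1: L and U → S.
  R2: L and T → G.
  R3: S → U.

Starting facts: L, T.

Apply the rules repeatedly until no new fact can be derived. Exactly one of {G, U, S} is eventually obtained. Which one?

G

L and T hold, so G follows (R2).
S would need L and U (R1), but U is never established. U would need S (R3), but S is never established.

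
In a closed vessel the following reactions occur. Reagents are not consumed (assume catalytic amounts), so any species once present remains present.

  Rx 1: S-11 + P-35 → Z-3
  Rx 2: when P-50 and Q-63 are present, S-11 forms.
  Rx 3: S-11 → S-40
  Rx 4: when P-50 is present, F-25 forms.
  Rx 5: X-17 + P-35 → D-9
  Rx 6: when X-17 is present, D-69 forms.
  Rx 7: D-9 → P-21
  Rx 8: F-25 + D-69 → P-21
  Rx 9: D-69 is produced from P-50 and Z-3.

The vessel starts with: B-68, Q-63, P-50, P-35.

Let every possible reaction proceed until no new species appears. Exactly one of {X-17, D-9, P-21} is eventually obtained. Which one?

P-50 and Q-63 present → S-11 forms (Rx 2).
P-50 present → F-25 forms (Rx 4).
S-11 and P-35 present → Z-3 forms (Rx 1).
P-50 and Z-3 present → D-69 forms (Rx 9).
F-25 and D-69 present → P-21 forms (Rx 8).
No rule produces X-17, and it is not given. D-9 would need X-17 and P-35 (Rx 5), but X-17 never forms.

P-21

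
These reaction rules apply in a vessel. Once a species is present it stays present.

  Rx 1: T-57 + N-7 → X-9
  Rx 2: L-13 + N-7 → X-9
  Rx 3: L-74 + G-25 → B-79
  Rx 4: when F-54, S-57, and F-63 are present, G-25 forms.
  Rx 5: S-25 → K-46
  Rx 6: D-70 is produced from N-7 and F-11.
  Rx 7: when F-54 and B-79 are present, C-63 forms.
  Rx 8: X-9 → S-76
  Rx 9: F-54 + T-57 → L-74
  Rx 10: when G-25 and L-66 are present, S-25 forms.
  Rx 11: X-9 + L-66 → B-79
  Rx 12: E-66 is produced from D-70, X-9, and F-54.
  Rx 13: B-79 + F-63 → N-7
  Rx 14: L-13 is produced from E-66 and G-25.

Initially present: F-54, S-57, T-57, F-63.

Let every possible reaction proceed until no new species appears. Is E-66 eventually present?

E-66 would need D-70, X-9, and F-54 (Rx 12), but D-70 never forms.

No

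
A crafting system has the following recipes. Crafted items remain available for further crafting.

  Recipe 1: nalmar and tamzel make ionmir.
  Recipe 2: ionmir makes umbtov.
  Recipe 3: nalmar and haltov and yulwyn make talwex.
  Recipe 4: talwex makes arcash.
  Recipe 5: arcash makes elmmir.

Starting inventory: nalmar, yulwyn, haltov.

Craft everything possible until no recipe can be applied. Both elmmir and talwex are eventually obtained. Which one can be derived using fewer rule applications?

talwex: nalmar and haltov and yulwyn → talwex (Recipe 3). [1 rule application]
elmmir: Using Recipe 3, nalmar, haltov, and yulwyn make talwex. talwex → arcash (Recipe 4). Using Recipe 5, arcash makes elmmir. [3 rule applications]
talwex needs fewer.

talwex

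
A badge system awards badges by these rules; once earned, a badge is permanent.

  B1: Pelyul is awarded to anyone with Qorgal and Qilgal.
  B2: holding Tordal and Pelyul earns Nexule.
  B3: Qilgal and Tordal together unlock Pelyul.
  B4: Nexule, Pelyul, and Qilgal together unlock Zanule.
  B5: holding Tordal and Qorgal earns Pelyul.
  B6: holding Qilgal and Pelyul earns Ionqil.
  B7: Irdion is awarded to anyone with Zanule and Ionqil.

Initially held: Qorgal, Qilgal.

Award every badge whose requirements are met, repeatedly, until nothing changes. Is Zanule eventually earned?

No

Zanule would need Nexule, Pelyul, and Qilgal (B4), but Nexule is never earned.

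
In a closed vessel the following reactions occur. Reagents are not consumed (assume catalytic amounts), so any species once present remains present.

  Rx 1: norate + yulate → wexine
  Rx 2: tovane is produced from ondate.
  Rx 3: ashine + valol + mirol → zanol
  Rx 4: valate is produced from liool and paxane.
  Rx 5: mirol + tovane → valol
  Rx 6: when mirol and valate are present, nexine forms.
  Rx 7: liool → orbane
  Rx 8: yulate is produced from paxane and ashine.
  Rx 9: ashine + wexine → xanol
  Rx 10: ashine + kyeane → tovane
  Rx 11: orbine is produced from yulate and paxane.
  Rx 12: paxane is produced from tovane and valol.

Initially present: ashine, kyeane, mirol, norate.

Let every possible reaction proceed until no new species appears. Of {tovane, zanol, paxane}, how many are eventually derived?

ashine and kyeane present → tovane forms (Rx 10).
mirol and tovane present → valol forms (Rx 5).
tovane and valol present → paxane forms (Rx 12).
ashine, valol, and mirol present → zanol forms (Rx 3).
tovane: reached.
zanol: reached.
paxane: reached.
All 3 are reached.

3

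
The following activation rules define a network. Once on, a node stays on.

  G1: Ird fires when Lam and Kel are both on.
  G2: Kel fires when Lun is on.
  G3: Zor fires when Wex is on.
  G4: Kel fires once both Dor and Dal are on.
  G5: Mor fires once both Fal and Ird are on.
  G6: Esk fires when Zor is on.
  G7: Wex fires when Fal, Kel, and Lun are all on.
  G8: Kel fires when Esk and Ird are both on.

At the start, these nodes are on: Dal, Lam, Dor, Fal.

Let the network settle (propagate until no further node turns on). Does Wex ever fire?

No

Wex would need Fal, Kel, and Lun (G7), but Lun never turns on.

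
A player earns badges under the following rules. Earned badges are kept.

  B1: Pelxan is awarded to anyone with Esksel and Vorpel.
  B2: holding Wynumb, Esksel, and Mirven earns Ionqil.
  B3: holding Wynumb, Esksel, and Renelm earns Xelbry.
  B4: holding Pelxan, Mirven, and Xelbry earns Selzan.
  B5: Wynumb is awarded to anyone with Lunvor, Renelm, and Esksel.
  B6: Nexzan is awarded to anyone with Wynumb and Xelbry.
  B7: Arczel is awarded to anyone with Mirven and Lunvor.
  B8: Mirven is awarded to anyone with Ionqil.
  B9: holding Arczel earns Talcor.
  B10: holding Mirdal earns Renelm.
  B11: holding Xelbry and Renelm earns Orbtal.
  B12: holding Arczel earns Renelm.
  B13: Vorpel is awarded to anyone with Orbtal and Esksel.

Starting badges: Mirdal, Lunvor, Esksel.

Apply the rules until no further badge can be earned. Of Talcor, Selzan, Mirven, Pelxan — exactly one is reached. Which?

Pelxan

With Mirdal, Renelm is earned (B10).
With Lunvor, Renelm, and Esksel, Wynumb is earned (B5).
With Wynumb, Esksel, and Renelm, Xelbry is earned (B3).
With Xelbry and Renelm, Orbtal is earned (B11).
With Orbtal and Esksel, Vorpel is earned (B13).
With Esksel and Vorpel, Pelxan is earned (B1).
Mirven would need Ionqil (B8), but Ionqil is never earned. Selzan would need Pelxan, Mirven, and Xelbry (B4), but Mirven is never earned. Talcor would need Arczel (B9), but Arczel is never earned.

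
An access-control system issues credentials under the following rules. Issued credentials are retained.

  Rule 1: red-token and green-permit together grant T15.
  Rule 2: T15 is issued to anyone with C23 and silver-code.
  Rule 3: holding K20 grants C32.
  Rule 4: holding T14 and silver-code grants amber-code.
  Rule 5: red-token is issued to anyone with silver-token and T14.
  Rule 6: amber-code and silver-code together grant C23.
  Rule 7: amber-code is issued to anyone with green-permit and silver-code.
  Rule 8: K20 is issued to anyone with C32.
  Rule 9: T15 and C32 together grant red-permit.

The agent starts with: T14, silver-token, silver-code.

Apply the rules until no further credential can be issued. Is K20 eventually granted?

K20 would need C32 (Rule 8), but C32 is never granted.

No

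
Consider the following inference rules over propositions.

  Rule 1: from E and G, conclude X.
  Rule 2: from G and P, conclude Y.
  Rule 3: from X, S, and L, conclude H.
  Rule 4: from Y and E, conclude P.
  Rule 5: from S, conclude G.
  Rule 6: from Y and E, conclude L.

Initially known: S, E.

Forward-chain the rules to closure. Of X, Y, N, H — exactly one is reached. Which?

From S, Rule 5 gives G.
From E and G, Rule 1 gives X.
No rule produces N, and it is not given. H would need X, S, and L (Rule 3), but L is never established. Y would need G and P (Rule 2), but P is never established.

X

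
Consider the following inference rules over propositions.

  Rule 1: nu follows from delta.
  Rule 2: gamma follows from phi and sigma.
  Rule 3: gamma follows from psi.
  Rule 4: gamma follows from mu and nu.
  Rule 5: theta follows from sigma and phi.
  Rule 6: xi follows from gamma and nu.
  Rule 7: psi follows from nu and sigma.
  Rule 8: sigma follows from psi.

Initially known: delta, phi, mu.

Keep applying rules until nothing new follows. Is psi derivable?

psi would need nu and sigma (Rule 7), but sigma is never established.

No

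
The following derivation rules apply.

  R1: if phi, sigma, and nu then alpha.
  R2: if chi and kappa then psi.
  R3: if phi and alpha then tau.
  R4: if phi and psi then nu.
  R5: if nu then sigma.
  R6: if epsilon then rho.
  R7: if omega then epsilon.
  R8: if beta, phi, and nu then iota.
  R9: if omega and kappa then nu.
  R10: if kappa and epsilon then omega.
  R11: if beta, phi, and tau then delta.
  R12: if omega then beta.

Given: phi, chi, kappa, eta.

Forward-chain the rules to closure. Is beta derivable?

beta would need omega (R12), but omega is never established.

No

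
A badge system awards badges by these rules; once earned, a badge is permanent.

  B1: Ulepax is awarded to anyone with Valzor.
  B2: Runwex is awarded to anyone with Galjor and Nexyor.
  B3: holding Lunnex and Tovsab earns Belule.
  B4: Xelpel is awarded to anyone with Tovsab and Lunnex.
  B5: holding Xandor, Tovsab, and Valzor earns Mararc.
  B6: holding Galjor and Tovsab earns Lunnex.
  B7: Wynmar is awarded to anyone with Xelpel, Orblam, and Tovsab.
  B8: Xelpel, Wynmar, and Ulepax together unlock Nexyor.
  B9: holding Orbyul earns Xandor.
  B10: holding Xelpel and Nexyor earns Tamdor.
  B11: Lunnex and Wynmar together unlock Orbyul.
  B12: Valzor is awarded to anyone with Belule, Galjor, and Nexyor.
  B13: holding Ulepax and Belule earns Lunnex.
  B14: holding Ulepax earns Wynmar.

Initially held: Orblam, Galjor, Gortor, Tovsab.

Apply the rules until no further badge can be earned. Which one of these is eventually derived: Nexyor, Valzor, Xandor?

Xandor

With Galjor and Tovsab, Lunnex is earned (B6).
With Tovsab and Lunnex, Xelpel is earned (B4).
With Xelpel, Orblam, and Tovsab, Wynmar is earned (B7).
With Lunnex and Wynmar, Orbyul is earned (B11).
With Orbyul, Xandor is earned (B9).
Nexyor would need Xelpel, Wynmar, and Ulepax (B8), but Ulepax is never earned. Valzor would need Belule, Galjor, and Nexyor (B12), but Nexyor is never earned.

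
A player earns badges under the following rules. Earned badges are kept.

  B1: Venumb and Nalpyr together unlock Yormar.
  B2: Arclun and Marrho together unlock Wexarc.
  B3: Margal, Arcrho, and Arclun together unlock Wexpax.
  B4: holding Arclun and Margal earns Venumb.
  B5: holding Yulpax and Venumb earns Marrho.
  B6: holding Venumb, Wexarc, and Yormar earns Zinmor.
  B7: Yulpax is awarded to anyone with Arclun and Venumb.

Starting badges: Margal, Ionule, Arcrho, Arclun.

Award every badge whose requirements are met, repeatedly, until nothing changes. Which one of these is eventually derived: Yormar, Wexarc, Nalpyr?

Wexarc

With Arclun and Margal, Venumb is earned (B4).
With Arclun and Venumb, Yulpax is earned (B7).
With Yulpax and Venumb, Marrho is earned (B5).
With Arclun and Marrho, Wexarc is earned (B2).
No rule produces Nalpyr, and it is not given. Yormar would need Venumb and Nalpyr (B1), but Nalpyr is never earned.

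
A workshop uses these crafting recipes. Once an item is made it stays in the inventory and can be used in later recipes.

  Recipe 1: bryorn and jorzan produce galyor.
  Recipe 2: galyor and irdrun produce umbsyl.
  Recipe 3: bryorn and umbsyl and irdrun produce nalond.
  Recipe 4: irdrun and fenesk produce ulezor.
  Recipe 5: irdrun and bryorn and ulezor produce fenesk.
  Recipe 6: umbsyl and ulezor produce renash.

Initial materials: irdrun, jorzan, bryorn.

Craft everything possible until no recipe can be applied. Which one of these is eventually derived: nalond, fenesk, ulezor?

nalond

bryorn and jorzan → galyor (Recipe 1).
Using Recipe 2, galyor and irdrun make umbsyl.
bryorn and umbsyl and irdrun → nalond (Recipe 3).
fenesk would need irdrun, bryorn, and ulezor (Recipe 5), but ulezor is never obtained. ulezor would need irdrun and fenesk (Recipe 4), but fenesk is never obtained.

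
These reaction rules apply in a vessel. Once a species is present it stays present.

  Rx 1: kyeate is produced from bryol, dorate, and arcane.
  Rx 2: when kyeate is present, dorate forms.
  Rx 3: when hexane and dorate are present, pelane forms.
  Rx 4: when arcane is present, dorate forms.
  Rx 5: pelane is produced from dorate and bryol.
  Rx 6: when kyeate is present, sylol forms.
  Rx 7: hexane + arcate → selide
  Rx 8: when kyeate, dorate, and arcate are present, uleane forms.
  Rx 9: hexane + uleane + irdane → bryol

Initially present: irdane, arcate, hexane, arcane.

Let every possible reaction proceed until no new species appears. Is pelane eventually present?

Yes

arcane present → dorate forms (Rx 4).
hexane and dorate present → pelane forms (Rx 3).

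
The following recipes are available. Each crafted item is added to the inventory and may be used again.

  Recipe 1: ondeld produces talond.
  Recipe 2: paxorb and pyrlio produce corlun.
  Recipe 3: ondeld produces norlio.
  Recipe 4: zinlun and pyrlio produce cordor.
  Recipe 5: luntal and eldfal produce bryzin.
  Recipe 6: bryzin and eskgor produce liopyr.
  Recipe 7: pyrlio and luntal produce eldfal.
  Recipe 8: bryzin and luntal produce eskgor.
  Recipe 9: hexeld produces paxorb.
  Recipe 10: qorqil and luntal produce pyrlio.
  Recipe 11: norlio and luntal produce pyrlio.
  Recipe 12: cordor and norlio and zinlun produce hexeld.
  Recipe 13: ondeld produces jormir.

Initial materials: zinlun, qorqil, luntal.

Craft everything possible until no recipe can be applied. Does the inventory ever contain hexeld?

No

hexeld would need cordor, norlio, and zinlun (Recipe 12), but norlio is never obtained.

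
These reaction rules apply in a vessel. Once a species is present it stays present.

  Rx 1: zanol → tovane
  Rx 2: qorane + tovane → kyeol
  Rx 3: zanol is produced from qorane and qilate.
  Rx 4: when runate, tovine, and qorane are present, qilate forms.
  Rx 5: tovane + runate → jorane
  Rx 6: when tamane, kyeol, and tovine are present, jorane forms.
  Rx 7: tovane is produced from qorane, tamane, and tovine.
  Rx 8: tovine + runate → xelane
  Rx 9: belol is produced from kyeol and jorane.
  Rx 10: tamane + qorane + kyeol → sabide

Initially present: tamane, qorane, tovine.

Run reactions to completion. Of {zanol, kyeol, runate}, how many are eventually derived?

qorane, tamane, and tovine present → tovane forms (Rx 7).
qorane and tovane present → kyeol forms (Rx 2).
zanol would need qorane and qilate (Rx 3), but qilate never forms.
kyeol: reached.
No rule produces runate, and it is not given.
Reached: kyeol — 1 of the 3.

1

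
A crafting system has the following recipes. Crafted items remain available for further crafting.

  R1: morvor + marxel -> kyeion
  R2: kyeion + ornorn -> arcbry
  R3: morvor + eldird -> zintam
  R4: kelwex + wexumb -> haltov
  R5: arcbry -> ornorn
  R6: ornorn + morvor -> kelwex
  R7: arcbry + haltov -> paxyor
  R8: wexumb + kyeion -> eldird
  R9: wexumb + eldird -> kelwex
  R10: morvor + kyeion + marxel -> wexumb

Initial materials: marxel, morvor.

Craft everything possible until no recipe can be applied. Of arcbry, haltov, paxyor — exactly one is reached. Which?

haltov

morvor + marxel -> kyeion (R1).
morvor + kyeion + marxel -> wexumb (R10).
Using R8, wexumb and kyeion make eldird.
wexumb + eldird -> kelwex (R9).
Using R4, kelwex and wexumb make haltov.
arcbry would need kyeion and ornorn (R2), but ornorn is never obtained. paxyor would need arcbry and haltov (R7), but arcbry is never obtained.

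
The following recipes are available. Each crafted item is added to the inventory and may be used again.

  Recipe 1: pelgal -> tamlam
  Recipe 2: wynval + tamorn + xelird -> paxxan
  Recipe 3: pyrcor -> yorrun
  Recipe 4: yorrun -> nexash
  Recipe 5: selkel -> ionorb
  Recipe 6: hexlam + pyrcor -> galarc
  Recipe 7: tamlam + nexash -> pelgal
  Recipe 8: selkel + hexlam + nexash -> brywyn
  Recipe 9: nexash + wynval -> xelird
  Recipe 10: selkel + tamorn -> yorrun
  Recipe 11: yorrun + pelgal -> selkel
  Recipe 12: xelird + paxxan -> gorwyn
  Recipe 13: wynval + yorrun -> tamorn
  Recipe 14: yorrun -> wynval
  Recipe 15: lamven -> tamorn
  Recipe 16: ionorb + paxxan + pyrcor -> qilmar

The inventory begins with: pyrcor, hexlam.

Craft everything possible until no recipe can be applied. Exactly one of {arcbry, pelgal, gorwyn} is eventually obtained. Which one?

gorwyn

Using Recipe 3, pyrcor makes yorrun.
yorrun -> nexash (Recipe 4).
yorrun -> wynval (Recipe 14).
wynval + yorrun -> tamorn (Recipe 13).
Using Recipe 9, nexash and wynval make xelird.
Using Recipe 2, wynval, tamorn, and xelird make paxxan.
Using Recipe 12, xelird and paxxan make gorwyn.
No rule produces arcbry, and it is not given. pelgal would need tamlam and nexash (Recipe 7), but tamlam is never obtained.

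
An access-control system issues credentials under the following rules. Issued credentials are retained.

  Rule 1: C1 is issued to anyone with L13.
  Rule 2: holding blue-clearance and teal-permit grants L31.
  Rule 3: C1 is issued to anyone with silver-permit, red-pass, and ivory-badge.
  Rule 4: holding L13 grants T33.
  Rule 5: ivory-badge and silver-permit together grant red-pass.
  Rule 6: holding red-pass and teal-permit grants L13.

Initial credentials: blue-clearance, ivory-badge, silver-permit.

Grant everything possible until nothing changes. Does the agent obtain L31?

L31 would need blue-clearance and teal-permit (Rule 2), but teal-permit is never granted.

No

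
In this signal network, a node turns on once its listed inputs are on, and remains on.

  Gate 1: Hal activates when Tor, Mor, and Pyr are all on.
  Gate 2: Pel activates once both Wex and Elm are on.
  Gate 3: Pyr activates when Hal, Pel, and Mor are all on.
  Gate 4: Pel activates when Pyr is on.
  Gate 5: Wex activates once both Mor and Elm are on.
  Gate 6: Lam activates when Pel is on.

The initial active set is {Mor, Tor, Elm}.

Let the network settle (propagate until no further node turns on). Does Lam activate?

Yes

Mor and Elm are on, so Wex activates (Gate 5).
Wex and Elm are on, so Pel activates (Gate 2).
Gate 6: Pel on → Lam on.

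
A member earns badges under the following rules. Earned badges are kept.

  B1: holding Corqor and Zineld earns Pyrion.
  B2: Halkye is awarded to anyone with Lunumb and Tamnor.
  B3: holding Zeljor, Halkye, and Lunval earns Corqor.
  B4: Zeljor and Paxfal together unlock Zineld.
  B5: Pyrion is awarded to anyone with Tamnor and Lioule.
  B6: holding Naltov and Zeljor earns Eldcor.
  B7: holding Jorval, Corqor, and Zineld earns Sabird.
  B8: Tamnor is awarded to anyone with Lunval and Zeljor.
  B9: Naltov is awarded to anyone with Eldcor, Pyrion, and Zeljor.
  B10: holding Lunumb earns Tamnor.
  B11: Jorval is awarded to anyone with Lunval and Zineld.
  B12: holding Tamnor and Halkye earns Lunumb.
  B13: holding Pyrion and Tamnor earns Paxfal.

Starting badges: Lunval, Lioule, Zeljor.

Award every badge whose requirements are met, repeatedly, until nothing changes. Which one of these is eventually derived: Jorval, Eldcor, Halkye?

Jorval

With Lunval and Zeljor, Tamnor is earned (B8).
With Tamnor and Lioule, Pyrion is earned (B5).
With Pyrion and Tamnor, Paxfal is earned (B13).
With Zeljor and Paxfal, Zineld is earned (B4).
With Lunval and Zineld, Jorval is earned (B11).
Halkye would need Lunumb and Tamnor (B2), but Lunumb is never earned. Eldcor would need Naltov and Zeljor (B6), but Naltov is never earned.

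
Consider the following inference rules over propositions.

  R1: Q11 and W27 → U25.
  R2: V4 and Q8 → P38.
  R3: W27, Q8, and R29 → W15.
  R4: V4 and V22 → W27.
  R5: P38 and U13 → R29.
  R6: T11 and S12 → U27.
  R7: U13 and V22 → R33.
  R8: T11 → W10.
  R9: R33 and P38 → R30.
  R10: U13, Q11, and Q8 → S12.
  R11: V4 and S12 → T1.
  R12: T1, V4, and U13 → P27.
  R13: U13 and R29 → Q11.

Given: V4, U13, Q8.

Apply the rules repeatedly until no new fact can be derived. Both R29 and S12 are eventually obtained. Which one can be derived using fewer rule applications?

R29: From V4 and Q8, R2 gives P38. P38 and U13 hold, so R29 follows (R5). [2 rule applications]
S12: From V4 and Q8, R2 gives P38. From P38 and U13, R5 gives R29. U13 and R29 hold, so Q11 follows (R13). U13, Q11, and Q8 hold, so S12 follows (R10). [4 rule applications]
R29 needs fewer.

R29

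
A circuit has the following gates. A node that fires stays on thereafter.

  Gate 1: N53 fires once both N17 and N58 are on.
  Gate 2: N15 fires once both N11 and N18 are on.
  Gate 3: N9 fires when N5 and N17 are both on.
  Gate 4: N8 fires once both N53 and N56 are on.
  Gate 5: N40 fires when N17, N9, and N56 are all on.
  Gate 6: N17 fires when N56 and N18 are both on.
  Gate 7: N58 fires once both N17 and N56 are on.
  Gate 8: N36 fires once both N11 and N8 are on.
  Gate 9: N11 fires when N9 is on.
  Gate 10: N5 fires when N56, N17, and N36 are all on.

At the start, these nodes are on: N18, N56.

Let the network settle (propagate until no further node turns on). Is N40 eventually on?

N40 would need N17, N9, and N56 (Gate 5), but N9 never turns on.

No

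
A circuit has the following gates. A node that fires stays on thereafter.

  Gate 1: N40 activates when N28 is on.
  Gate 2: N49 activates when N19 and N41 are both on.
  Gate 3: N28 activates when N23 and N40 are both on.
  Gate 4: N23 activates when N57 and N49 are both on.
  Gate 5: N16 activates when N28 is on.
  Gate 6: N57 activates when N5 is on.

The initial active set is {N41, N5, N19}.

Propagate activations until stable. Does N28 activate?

No

N28 would need N23 and N40 (Gate 3), but N40 never turns on.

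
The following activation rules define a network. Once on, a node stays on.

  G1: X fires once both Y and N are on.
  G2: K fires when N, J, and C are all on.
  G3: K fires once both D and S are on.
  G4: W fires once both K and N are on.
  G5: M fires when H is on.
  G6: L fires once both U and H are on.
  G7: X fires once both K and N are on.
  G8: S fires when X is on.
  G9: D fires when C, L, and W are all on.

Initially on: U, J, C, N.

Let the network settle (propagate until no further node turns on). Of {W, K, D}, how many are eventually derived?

2

N, J, and C are on, so K fires (G2).
K and N are on, so W fires (G4).
W: reached.
K: reached.
D would need C, L, and W (G9), but L never turns on.
Reached: W and K — 2 of the 3.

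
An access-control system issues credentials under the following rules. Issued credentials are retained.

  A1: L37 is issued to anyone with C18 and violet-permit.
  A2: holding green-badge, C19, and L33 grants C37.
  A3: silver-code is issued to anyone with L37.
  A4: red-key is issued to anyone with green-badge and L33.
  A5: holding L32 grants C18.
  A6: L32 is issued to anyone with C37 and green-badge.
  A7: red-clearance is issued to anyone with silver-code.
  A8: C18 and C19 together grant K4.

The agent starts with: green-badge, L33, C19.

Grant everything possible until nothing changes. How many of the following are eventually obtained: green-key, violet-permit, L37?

No rule produces green-key, and it is not given.
No rule produces violet-permit, and it is not given.
L37 would need C18 and violet-permit (A1), but violet-permit is never granted.
None of the 3 are reached.

0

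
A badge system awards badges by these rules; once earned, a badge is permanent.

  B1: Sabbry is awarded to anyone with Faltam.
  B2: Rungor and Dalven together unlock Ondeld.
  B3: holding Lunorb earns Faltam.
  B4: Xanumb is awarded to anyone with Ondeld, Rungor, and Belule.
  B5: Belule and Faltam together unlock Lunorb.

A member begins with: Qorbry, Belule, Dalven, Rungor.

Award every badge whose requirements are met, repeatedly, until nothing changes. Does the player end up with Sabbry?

Sabbry would need Faltam (B1), but Faltam is never earned.

No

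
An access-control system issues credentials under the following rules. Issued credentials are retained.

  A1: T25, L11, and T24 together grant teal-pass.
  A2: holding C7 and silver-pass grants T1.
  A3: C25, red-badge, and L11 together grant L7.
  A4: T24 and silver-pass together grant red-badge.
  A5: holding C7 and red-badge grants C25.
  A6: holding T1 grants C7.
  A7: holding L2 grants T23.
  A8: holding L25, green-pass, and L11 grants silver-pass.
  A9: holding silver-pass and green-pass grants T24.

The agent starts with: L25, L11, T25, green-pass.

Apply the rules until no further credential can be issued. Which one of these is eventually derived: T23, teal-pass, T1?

Holding L25, green-pass, and L11 grants silver-pass (A8).
Holding silver-pass and green-pass grants T24 (A9).
Holding T25, L11, and T24 grants teal-pass (A1).
T23 would need L2 (A7), but L2 is never granted. T1 would need C7 and silver-pass (A2), but C7 is never granted.

teal-pass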